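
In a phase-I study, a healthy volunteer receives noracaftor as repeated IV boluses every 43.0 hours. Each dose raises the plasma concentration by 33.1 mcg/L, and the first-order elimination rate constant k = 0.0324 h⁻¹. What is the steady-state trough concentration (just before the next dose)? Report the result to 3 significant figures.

Fraction remaining after one interval: e^(−kτ) = e^(−0.03240 × 43.0) = 0.2483
R = 1 / (1 − 0.2483) = 1.330
Css,max = 33.1 × 1.330 = 44.03 mcg/L
Css,min = Css,max × e^(−kτ) = 44.03 × 0.2483 ≈ 10.9 mcg/L

10.9 mcg/L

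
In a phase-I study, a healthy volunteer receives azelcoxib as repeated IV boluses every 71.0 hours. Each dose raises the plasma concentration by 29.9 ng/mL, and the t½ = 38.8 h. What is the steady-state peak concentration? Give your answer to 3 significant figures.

k = ln 2 / 38.8 = 0.01786 h⁻¹
Fraction remaining after one interval: e^(−kτ) = e^(−0.01786 × 71.0) = 0.2813
R = 1 / (1 − 0.2813) = 1.391
Css,max = 29.9 × 1.391 ≈ 41.6 ng/mL

41.6 ng/mL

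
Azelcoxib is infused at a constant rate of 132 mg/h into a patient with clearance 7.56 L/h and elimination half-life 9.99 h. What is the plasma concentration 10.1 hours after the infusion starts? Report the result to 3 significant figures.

Css = rate / CL = 132 / 7.56 = 17.46 µg/mL
k = ln 2 / 9.99 = 0.06938 h⁻¹
C(t) = Css (1 − e^(−kt)) = 17.46 × (1 − e^(−0.7008)) = 17.46 × 0.5038 ≈ 8.80 µg/mL

8.80 µg/mL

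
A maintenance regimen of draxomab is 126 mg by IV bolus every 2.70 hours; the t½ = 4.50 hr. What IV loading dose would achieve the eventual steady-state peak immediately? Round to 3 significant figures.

k = ln 2 / 4.50 = 0.1540 hr⁻¹
Accumulation ratio R = 1 / (1 − e^(−kτ)) = 1 / (1 − e^(−0.1540×2.70)) = 1 / (1 − 0.6598) = 2.939
Loading dose = maintenance dose × R = 126 × 2.939 ≈ 370 mg

370 mg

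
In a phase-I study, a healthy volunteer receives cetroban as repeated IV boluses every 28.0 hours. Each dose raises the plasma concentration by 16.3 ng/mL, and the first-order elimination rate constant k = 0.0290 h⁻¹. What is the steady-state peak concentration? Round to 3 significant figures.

Fraction remaining after one interval: e^(−kτ) = e^(−0.02900 × 28.0) = 0.4440
R = 1 / (1 − 0.4440) = 1.798
Css,max = 16.3 × 1.798 ≈ 29.3 ng/mL

29.3 ng/mL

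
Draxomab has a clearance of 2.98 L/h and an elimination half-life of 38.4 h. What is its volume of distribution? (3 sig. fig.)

165 L

k = ln 2 / t½ = ln 2 / 38.4 = 0.01805 h⁻¹
V = CL / k = 2.98 / 0.01805 ≈ 165 L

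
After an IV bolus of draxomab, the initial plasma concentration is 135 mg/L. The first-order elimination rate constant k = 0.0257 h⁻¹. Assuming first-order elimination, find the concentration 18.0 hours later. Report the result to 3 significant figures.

85.0 mg/L

C(t) = C₀ e^(−kt) = 135 × e^(−0.02570 × 18.0) = 135 × e^(−0.4626) = 135 × 0.6296 ≈ 85.0 mg/L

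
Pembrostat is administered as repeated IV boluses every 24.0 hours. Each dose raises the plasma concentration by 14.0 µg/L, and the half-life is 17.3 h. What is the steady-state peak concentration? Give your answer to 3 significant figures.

k = ln 2 / 17.3 = 0.04007 h⁻¹
Fraction remaining after one interval: e^(−kτ) = e^(−0.04007 × 24.0) = 0.3823
R = 1 / (1 − 0.3823) = 1.619
Css,max = 14.0 × 1.619 ≈ 22.7 µg/L

22.7 µg/L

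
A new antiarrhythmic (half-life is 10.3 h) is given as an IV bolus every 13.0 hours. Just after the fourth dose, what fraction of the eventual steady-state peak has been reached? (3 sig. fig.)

0.970

k = ln 2 / 10.3 = 0.06730 h⁻¹
f_n = 1 − e^(−nkτ) = 1 − e^(−4 × 0.06730 × 13.0) = 1 − e^(−3.499) = 1 − 0.03022 ≈ 0.970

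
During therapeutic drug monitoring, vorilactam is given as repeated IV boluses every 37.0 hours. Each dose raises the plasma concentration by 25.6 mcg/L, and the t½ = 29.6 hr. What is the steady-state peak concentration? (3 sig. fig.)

k = ln 2 / 29.6 = 0.02342 hr⁻¹
Fraction remaining after one interval: e^(−kτ) = e^(−0.02342 × 37.0) = 0.4204
R = 1 / (1 − 0.4204) = 1.725
Css,max = 25.6 × 1.725 ≈ 44.2 mcg/L

44.2 mcg/L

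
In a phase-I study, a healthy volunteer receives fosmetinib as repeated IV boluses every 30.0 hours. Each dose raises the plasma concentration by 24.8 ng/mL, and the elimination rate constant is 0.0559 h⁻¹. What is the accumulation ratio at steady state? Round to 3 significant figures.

Fraction remaining after one interval: e^(−kτ) = e^(−0.05590 × 30.0) = 0.1869
R = 1 / (1 − 0.1869) = 1 / 0.8131 ≈ 1.23

1.23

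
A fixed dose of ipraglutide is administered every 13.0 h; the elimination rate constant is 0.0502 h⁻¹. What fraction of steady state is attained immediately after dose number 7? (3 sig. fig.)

f_n = 1 − e^(−nkτ) = 1 − e^(−7 × 0.05020 × 13.0) = 1 − e^(−4.568) = 1 − 0.01038 ≈ 0.990

0.990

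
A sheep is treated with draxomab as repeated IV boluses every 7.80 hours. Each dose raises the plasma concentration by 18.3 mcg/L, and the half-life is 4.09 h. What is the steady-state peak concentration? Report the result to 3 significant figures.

25.0 mcg/L

k = ln 2 / 4.09 = 0.1695 h⁻¹
Fraction remaining after one interval: e^(−kτ) = e^(−0.1695 × 7.80) = 0.2666
R = 1 / (1 − 0.2666) = 1.364
Css,max = 18.3 × 1.364 ≈ 25.0 mcg/L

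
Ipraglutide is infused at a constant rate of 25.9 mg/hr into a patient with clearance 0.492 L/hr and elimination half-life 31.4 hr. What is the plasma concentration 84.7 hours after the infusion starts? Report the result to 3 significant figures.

44.5 µg/mL

Css = rate / CL = 25.9 / 0.492 = 52.64 µg/mL
k = ln 2 / 31.4 = 0.02207 hr⁻¹
C(t) = Css (1 − e^(−kt)) = 52.64 × (1 − e^(−1.870)) = 52.64 × 0.8458 ≈ 44.5 µg/mL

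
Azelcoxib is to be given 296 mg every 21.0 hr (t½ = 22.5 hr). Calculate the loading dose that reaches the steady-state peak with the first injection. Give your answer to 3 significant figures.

621 mg

k = ln 2 / 22.5 = 0.03081 hr⁻¹
Accumulation ratio R = 1 / (1 − e^(−kτ)) = 1 / (1 − e^(−0.03081×21.0)) = 1 / (1 − 0.5236) = 2.099
Loading dose = maintenance dose × R = 296 × 2.099 ≈ 621 mg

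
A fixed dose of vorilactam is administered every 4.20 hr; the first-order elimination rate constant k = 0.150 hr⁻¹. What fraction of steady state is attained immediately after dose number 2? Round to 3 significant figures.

0.716

f_n = 1 − e^(−nkτ) = 1 − e^(−2 × 0.1500 × 4.20) = 1 − e^(−1.260) = 1 − 0.2837 ≈ 0.716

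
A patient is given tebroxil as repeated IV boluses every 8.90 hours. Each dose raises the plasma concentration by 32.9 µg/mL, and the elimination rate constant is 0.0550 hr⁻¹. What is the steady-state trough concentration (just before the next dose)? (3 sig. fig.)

Fraction remaining after one interval: e^(−kτ) = e^(−0.05500 × 8.90) = 0.6129
R = 1 / (1 − 0.6129) = 2.584
Css,max = 32.9 × 2.584 = 85.00 µg/mL
Css,min = Css,max × e^(−kτ) = 85.00 × 0.6129 ≈ 52.1 µg/mL

52.1 µg/mL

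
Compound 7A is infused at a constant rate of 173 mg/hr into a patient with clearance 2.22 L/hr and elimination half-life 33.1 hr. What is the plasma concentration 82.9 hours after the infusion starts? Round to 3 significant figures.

Css = rate / CL = 173 / 2.22 = 77.93 µg/mL
k = ln 2 / 33.1 = 0.02094 hr⁻¹
C(t) = Css (1 − e^(−kt)) = 77.93 × (1 − e^(−1.736)) = 77.93 × 0.8238 ≈ 64.2 µg/mL

64.2 µg/mL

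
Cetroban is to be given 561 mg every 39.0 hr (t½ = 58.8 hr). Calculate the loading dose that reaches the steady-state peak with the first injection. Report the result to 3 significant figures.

1520 mg

k = ln 2 / 58.8 = 0.01179 hr⁻¹
Accumulation ratio R = 1 / (1 − e^(−kτ)) = 1 / (1 − e^(−0.01179×39.0)) = 1 / (1 − 0.6314) = 2.713
Loading dose = maintenance dose × R = 561 × 2.713 ≈ 1520 mg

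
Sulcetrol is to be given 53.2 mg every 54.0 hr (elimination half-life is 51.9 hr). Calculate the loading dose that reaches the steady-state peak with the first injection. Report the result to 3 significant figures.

k = ln 2 / 51.9 = 0.01336 hr⁻¹
Accumulation ratio R = 1 / (1 − e^(−kτ)) = 1 / (1 − e^(−0.01336×54.0)) = 1 / (1 − 0.4862) = 1.946
Loading dose = maintenance dose × R = 53.2 × 1.946 ≈ 104 mg

104 mg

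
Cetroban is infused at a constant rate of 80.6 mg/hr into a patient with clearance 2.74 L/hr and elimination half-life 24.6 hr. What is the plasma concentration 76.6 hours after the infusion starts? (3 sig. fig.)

Css = rate / CL = 80.6 / 2.74 = 29.42 µg/mL
k = ln 2 / 24.6 = 0.02818 hr⁻¹
C(t) = Css (1 − e^(−kt)) = 29.42 × (1 − e^(−2.158)) = 29.42 × 0.8845 ≈ 26.0 µg/mL

26.0 µg/mL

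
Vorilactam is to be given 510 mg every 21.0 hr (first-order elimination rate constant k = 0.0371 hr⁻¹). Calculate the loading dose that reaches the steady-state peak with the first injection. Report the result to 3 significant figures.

Accumulation ratio R = 1 / (1 − e^(−kτ)) = 1 / (1 − e^(−0.03710×21.0)) = 1 / (1 − 0.4588) = 1.848
Loading dose = maintenance dose × R = 510 × 1.848 ≈ 942 mg

942 mg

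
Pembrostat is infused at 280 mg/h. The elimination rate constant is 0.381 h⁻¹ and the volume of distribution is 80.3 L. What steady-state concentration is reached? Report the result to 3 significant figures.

9.15 mg/L

CL = k · V = 0.381 × 80.3 = 30.59 L/h
Css = rate / CL = 280 / 30.59 ≈ 9.15 mg/L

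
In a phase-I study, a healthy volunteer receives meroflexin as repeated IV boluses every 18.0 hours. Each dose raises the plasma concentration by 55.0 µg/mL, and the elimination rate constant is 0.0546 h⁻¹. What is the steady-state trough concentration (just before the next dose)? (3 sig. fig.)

32.9 µg/mL

Fraction remaining after one interval: e^(−kτ) = e^(−0.05460 × 18.0) = 0.3743
R = 1 / (1 − 0.3743) = 1.598
Css,max = 55.0 × 1.598 = 87.90 µg/mL
Css,min = Css,max × e^(−kτ) = 87.90 × 0.3743 ≈ 32.9 µg/mL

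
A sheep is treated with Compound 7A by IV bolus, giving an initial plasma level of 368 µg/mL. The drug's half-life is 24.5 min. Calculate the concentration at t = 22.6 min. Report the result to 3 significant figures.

194 µg/mL

k = ln 2 / 24.5 = 0.02829 min⁻¹
22.6 min is 0.9224 half-lives, so C = 368 × (1/2)^0.9224 = 368 × 0.5276 ≈ 194 µg/mL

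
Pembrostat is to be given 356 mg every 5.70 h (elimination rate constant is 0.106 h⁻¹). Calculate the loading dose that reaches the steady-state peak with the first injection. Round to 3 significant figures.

Accumulation ratio R = 1 / (1 − e^(−kτ)) = 1 / (1 − e^(−0.1060×5.70)) = 1 / (1 − 0.5465) = 2.205
Loading dose = maintenance dose × R = 356 × 2.205 ≈ 785 mg

785 mg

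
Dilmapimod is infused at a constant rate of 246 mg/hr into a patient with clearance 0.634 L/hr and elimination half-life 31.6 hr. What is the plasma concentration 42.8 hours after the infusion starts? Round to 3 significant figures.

236 mg/L

Css = rate / CL = 246 / 0.634 = 388.0 mg/L
k = ln 2 / 31.6 = 0.02194 hr⁻¹
C(t) = Css (1 − e^(−kt)) = 388.0 × (1 − e^(−0.9388)) = 388.0 × 0.6089 ≈ 236 mg/L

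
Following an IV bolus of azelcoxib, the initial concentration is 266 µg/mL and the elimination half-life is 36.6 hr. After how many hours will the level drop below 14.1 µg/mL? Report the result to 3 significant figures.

k = ln 2 / 36.6 = 0.01894 hr⁻¹
C(t) = C₀ e^(−kt)  ⇒  t = ln(C₀/C) / k
t = ln(266/14.1) / 0.01894 = 2.937 / 0.01894 ≈ 155 hours

155 hours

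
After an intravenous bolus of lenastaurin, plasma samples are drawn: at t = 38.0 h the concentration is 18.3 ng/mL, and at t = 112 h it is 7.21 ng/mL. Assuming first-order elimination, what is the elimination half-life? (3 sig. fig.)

k = ln(C₁/C₂) / (t₂ − t₁) = ln(18.3/7.21) / (112 − 38.0)
  = 0.9314 / 74.00 = 0.01259 h⁻¹
t½ = ln 2 / k = ln 2 / 0.01259 ≈ 55.1 hours

55.1 hours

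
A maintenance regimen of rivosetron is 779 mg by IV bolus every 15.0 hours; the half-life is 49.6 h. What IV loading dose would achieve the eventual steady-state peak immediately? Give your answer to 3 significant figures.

k = ln 2 / 49.6 = 0.01397 h⁻¹
Accumulation ratio R = 1 / (1 − e^(−kτ)) = 1 / (1 − e^(−0.01397×15.0)) = 1 / (1 − 0.8109) = 5.288
Loading dose = maintenance dose × R = 779 × 5.288 ≈ 4120 mg

4120 mg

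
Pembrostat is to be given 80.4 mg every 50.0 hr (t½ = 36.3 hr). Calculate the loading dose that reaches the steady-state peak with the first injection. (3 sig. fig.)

131 mg

k = ln 2 / 36.3 = 0.01909 hr⁻¹
Accumulation ratio R = 1 / (1 − e^(−kτ)) = 1 / (1 − e^(−0.01909×50.0)) = 1 / (1 − 0.3849) = 1.626
Loading dose = maintenance dose × R = 80.4 × 1.626 ≈ 131 mg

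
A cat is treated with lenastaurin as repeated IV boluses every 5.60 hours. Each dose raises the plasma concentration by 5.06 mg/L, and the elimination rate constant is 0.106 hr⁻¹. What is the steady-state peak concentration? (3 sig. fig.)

11.3 mg/L

Fraction remaining after one interval: e^(−kτ) = e^(−0.1060 × 5.60) = 0.5523
R = 1 / (1 − 0.5523) = 2.234
Css,max = 5.06 × 2.234 ≈ 11.3 mg/L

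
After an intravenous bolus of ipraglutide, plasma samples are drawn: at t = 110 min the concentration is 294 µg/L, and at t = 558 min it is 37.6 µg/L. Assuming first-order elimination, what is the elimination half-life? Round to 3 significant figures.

k = ln(C₁/C₂) / (t₂ − t₁) = ln(294/37.6) / (558 − 110)
  = 2.057 / 448.0 = 0.004591 min⁻¹
t½ = ln 2 / k = ln 2 / 0.004591 ≈ 151 minutes

151 minutes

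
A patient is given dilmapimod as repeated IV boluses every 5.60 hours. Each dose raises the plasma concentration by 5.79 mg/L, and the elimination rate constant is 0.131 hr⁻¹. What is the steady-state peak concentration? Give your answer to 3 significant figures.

11.1 mg/L

Fraction remaining after one interval: e^(−kτ) = e^(−0.1310 × 5.60) = 0.4802
R = 1 / (1 − 0.4802) = 1.924
Css,max = 5.79 × 1.924 ≈ 11.1 mg/L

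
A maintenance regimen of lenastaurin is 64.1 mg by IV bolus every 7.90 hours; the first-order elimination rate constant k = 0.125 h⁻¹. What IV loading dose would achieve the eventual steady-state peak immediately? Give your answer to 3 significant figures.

102 mg

Accumulation ratio R = 1 / (1 − e^(−kτ)) = 1 / (1 − e^(−0.1250×7.90)) = 1 / (1 − 0.3725) = 1.594
Loading dose = maintenance dose × R = 64.1 × 1.594 ≈ 102 mg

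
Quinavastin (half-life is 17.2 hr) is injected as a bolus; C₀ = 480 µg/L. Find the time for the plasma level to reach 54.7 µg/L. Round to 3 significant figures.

k = ln 2 / 17.2 = 0.04030 hr⁻¹
C(t) = C₀ e^(−kt)  ⇒  t = ln(C₀/C) / k
t = ln(480/54.7) / 0.04030 = 2.172 / 0.04030 ≈ 53.9 hours

53.9 hours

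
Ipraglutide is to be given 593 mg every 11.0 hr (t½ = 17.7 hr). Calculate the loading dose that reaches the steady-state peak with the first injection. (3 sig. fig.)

k = ln 2 / 17.7 = 0.03916 hr⁻¹
Accumulation ratio R = 1 / (1 − e^(−kτ)) = 1 / (1 − e^(−0.03916×11.0)) = 1 / (1 − 0.6500) = 2.857
Loading dose = maintenance dose × R = 593 × 2.857 ≈ 1690 mg

1690 mg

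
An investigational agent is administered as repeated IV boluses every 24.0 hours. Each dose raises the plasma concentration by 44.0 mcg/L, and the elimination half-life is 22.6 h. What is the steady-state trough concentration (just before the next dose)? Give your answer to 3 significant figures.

40.5 mcg/L

k = ln 2 / 22.6 = 0.03067 h⁻¹
Fraction remaining after one interval: e^(−kτ) = e^(−0.03067 × 24.0) = 0.4790
R = 1 / (1 − 0.4790) = 1.919
Css,max = 44.0 × 1.919 = 84.45 mcg/L
Css,min = Css,max × e^(−kτ) = 84.45 × 0.4790 ≈ 40.5 mcg/L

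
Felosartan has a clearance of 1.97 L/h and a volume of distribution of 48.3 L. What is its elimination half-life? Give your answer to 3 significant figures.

k = CL / V = 1.97 / 48.3 = 0.04079 h⁻¹
t½ = ln 2 / k = ln 2 / 0.04079 ≈ 17.0 hours

17.0 hours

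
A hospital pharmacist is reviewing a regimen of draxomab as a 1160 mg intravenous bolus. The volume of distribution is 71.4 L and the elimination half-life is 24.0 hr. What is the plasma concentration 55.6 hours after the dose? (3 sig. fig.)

C₀ = dose / V = 1160 / 71.4 = 16.25 mg/L
k = ln 2 / 24.0 = 0.02888 hr⁻¹
C(t) = C₀ e^(−kt) = 16.25 × e^(−0.02888 × 55.6) = 16.25 × e^(−1.606) = 16.25 × 0.2007 ≈ 3.26 mg/L

3.26 mg/L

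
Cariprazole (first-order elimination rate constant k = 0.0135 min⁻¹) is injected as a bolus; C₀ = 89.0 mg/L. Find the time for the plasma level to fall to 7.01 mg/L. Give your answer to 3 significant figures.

188 minutes

C(t) = C₀ e^(−kt)  ⇒  t = ln(C₀/C) / k
t = ln(89.0/7.01) / 0.01350 = 2.541 / 0.01350 ≈ 188 minutes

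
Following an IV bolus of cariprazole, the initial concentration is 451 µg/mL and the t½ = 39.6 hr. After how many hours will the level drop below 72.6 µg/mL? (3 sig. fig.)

104 hours

k = ln 2 / 39.6 = 0.01750 hr⁻¹
C(t) = C₀ e^(−kt)  ⇒  t = ln(C₀/C) / k
t = ln(451/72.6) / 0.01750 = 1.827 / 0.01750 ≈ 104 hours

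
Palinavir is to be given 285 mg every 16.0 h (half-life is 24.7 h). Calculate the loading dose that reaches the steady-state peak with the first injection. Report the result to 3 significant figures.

788 mg

k = ln 2 / 24.7 = 0.02806 h⁻¹
Accumulation ratio R = 1 / (1 − e^(−kτ)) = 1 / (1 − e^(−0.02806×16.0)) = 1 / (1 − 0.6383) = 2.764
Loading dose = maintenance dose × R = 285 × 2.764 ≈ 788 mg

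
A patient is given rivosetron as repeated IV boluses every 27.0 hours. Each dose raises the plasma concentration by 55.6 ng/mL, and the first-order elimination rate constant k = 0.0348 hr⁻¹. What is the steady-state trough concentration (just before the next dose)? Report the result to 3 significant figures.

Fraction remaining after one interval: e^(−kτ) = e^(−0.03480 × 27.0) = 0.3908
R = 1 / (1 − 0.3908) = 1.641
Css,max = 55.6 × 1.641 = 91.26 ng/mL
Css,min = Css,max × e^(−kτ) = 91.26 × 0.3908 ≈ 35.7 ng/mL

35.7 ng/mL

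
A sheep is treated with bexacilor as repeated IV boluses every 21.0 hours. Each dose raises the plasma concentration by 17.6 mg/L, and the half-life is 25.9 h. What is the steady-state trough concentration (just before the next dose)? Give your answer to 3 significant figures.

k = ln 2 / 25.9 = 0.02676 h⁻¹
Fraction remaining after one interval: e^(−kτ) = e^(−0.02676 × 21.0) = 0.5701
R = 1 / (1 − 0.5701) = 2.326
Css,max = 17.6 × 2.326 = 40.94 mg/L
Css,min = Css,max × e^(−kτ) = 40.94 × 0.5701 ≈ 23.3 mg/L

23.3 mg/L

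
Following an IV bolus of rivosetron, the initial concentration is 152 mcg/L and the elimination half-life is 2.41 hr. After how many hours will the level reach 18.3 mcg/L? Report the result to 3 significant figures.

7.36 hours

k = ln 2 / 2.41 = 0.2876 hr⁻¹
C(t) = C₀ e^(−kt)  ⇒  t = ln(C₀/C) / k
t = ln(152/18.3) / 0.2876 = 2.117 / 0.2876 ≈ 7.36 hours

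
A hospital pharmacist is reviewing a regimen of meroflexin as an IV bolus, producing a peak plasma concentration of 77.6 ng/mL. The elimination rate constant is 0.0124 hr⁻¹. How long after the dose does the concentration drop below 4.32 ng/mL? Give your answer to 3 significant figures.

C(t) = C₀ e^(−kt)  ⇒  t = ln(C₀/C) / k
t = ln(77.6/4.32) / 0.01240 = 2.888 / 0.01240 ≈ 233 hours

233 hours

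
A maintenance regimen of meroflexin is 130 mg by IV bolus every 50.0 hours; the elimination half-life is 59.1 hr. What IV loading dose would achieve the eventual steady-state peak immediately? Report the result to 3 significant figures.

k = ln 2 / 59.1 = 0.01173 hr⁻¹
Accumulation ratio R = 1 / (1 − e^(−kτ)) = 1 / (1 − e^(−0.01173×50.0)) = 1 / (1 − 0.5563) = 2.254
Loading dose = maintenance dose × R = 130 × 2.254 ≈ 293 mg

293 mg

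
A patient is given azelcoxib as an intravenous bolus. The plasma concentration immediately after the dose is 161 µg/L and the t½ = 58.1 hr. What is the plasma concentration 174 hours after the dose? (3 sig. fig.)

k = ln 2 / 58.1 = 0.01193 hr⁻¹
C(t) = C₀ e^(−kt) = 161 × e^(−0.01193 × 174) = 161 × e^(−2.076) = 161 × 0.1254 ≈ 20.2 µg/L

20.2 µg/L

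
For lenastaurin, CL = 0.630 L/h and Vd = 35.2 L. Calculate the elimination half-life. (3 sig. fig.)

k = CL / V = 0.630 / 35.2 = 0.01790 h⁻¹
t½ = ln 2 / k = ln 2 / 0.01790 ≈ 38.7 hours

38.7 hours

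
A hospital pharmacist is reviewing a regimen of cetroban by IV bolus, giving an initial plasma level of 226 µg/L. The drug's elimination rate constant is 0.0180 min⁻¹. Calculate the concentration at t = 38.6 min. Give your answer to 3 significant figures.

113 µg/L

C(t) = C₀ e^(−kt) = 226 × e^(−0.01800 × 38.6) = 226 × e^(−0.6948) = 226 × 0.4992 ≈ 113 µg/L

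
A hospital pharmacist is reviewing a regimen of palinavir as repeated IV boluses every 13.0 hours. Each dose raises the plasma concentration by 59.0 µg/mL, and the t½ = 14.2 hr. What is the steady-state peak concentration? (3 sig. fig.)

k = ln 2 / 14.2 = 0.04881 hr⁻¹
Fraction remaining after one interval: e^(−kτ) = e^(−0.04881 × 13.0) = 0.5302
R = 1 / (1 − 0.5302) = 2.128
Css,max = 59.0 × 2.128 ≈ 126 µg/mL

126 µg/mL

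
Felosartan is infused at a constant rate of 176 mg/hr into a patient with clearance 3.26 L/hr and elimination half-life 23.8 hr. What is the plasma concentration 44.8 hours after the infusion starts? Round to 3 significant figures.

Css = rate / CL = 176 / 3.26 = 53.99 mg/L
k = ln 2 / 23.8 = 0.02912 hr⁻¹
C(t) = Css (1 − e^(−kt)) = 53.99 × (1 − e^(−1.305)) = 53.99 × 0.7288 ≈ 39.3 mg/L

39.3 mg/L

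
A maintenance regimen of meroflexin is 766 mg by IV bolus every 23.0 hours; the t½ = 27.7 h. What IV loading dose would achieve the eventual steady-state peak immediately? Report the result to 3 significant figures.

1750 mg

k = ln 2 / 27.7 = 0.02502 h⁻¹
Accumulation ratio R = 1 / (1 − e^(−kτ)) = 1 / (1 − e^(−0.02502×23.0)) = 1 / (1 − 0.5624) = 2.285
Loading dose = maintenance dose × R = 766 × 2.285 ≈ 1750 mg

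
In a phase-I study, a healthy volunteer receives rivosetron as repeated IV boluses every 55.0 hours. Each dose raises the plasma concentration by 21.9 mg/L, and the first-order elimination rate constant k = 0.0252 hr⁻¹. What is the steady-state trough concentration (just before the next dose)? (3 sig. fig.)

7.30 mg/L

Fraction remaining after one interval: e^(−kτ) = e^(−0.02520 × 55.0) = 0.2501
R = 1 / (1 − 0.2501) = 1.333
Css,max = 21.9 × 1.333 = 29.20 mg/L
Css,min = Css,max × e^(−kτ) = 29.20 × 0.2501 ≈ 7.30 mg/L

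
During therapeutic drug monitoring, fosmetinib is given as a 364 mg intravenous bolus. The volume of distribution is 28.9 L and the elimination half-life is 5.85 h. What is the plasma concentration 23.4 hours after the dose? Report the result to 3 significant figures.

C₀ = dose / V = 364 / 28.9 = 12.60 mg/L
k = ln 2 / 5.85 = 0.1185 h⁻¹
C(t) = C₀ e^(−kt) = 12.60 × e^(−0.1185 × 23.4) = 12.60 × e^(−2.773) = 12.60 × 0.06250 ≈ 0.787 mg/L

0.787 mg/L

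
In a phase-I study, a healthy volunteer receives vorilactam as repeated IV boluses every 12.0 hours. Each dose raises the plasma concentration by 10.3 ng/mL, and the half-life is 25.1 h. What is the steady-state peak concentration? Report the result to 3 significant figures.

36.5 ng/mL

k = ln 2 / 25.1 = 0.02762 h⁻¹
Fraction remaining after one interval: e^(−kτ) = e^(−0.02762 × 12.0) = 0.7179
R = 1 / (1 − 0.7179) = 3.545
Css,max = 10.3 × 3.545 ≈ 36.5 ng/mL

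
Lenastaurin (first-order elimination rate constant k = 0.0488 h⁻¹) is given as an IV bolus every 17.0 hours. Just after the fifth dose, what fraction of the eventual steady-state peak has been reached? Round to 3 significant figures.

f_n = 1 − e^(−nkτ) = 1 − e^(−5 × 0.04880 × 17.0) = 1 − e^(−4.148) = 1 − 0.01580 ≈ 0.984

0.984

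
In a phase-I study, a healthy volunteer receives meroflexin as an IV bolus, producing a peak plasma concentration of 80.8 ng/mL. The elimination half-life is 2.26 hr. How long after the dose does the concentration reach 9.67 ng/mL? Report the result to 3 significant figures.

k = ln 2 / 2.26 = 0.3067 hr⁻¹
C(t) = C₀ e^(−kt)  ⇒  t = ln(C₀/C) / k
t = ln(80.8/9.67) / 0.3067 = 2.123 / 0.3067 ≈ 6.92 hours

6.92 hours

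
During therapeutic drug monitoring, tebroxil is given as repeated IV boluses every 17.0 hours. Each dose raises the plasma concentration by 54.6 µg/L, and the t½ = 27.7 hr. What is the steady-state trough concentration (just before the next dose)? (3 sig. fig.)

k = ln 2 / 27.7 = 0.02502 hr⁻¹
Fraction remaining after one interval: e^(−kτ) = e^(−0.02502 × 17.0) = 0.6535
R = 1 / (1 − 0.6535) = 2.886
Css,max = 54.6 × 2.886 = 157.6 µg/L
Css,min = Css,max × e^(−kτ) = 157.6 × 0.6535 ≈ 103 µg/L

103 µg/L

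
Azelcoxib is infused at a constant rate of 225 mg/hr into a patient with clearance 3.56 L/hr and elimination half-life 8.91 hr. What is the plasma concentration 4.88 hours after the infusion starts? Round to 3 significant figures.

Css = rate / CL = 225 / 3.56 = 63.20 mg/L
k = ln 2 / 8.91 = 0.07779 hr⁻¹
C(t) = Css (1 − e^(−kt)) = 63.20 × (1 − e^(−0.3796)) = 63.20 × 0.3159 ≈ 20.0 mg/L

20.0 mg/L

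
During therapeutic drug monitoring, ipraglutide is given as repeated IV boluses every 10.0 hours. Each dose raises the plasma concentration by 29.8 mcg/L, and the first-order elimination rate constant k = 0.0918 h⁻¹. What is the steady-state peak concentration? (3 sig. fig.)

Fraction remaining after one interval: e^(−kτ) = e^(−0.09180 × 10.0) = 0.3993
R = 1 / (1 − 0.3993) = 1.665
Css,max = 29.8 × 1.665 ≈ 49.6 mcg/L

49.6 mcg/L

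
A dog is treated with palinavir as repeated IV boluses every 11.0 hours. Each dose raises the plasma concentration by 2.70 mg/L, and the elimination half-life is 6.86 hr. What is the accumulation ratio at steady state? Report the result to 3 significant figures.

k = ln 2 / 6.86 = 0.1010 hr⁻¹
Fraction remaining after one interval: e^(−kτ) = e^(−0.1010 × 11.0) = 0.3291
R = 1 / (1 − 0.3291) = 1 / 0.6709 ≈ 1.49

1.49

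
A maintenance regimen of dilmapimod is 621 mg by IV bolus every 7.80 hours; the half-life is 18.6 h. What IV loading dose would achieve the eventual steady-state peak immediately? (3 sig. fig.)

2460 mg

k = ln 2 / 18.6 = 0.03727 h⁻¹
Accumulation ratio R = 1 / (1 − e^(−kτ)) = 1 / (1 − e^(−0.03727×7.80)) = 1 / (1 − 0.7478) = 3.964
Loading dose = maintenance dose × R = 621 × 3.964 ≈ 2460 mg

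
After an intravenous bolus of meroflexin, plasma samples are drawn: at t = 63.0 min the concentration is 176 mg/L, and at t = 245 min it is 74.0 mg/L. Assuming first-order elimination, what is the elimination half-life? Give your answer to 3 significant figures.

146 minutes

k = ln(C₁/C₂) / (t₂ − t₁) = ln(176/74.0) / (245 − 63.0)
  = 0.8664 / 182.0 = 0.004761 min⁻¹
t½ = ln 2 / k = ln 2 / 0.004761 ≈ 146 minutes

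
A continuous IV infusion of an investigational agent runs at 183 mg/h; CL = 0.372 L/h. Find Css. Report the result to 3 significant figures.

492 mg/L

Css = infusion rate / CL = 183 / 0.372 ≈ 492 mg/L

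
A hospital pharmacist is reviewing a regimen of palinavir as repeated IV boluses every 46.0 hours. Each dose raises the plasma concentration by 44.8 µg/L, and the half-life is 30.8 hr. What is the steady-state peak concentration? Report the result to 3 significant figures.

k = ln 2 / 30.8 = 0.02250 hr⁻¹
Fraction remaining after one interval: e^(−kτ) = e^(−0.02250 × 46.0) = 0.3551
R = 1 / (1 − 0.3551) = 1.551
Css,max = 44.8 × 1.551 ≈ 69.5 µg/L

69.5 µg/L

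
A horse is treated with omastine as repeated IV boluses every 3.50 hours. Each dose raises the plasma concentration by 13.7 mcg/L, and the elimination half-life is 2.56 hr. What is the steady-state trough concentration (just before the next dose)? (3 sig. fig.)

k = ln 2 / 2.56 = 0.2708 hr⁻¹
Fraction remaining after one interval: e^(−kτ) = e^(−0.2708 × 3.50) = 0.3876
R = 1 / (1 − 0.3876) = 1.633
Css,max = 13.7 × 1.633 = 22.37 mcg/L
Css,min = Css,max × e^(−kτ) = 22.37 × 0.3876 ≈ 8.67 mcg/L

8.67 mcg/L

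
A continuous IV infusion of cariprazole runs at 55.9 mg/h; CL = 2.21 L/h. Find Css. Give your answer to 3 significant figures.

Css = infusion rate / CL = 55.9 / 2.21 ≈ 25.3 mg/L

25.3 mg/L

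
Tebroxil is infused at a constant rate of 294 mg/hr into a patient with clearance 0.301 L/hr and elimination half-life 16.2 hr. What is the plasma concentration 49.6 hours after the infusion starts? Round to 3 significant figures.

860 µg/mL

Css = rate / CL = 294 / 0.301 = 976.7 µg/mL
k = ln 2 / 16.2 = 0.04279 hr⁻¹
C(t) = Css (1 − e^(−kt)) = 976.7 × (1 − e^(−2.122)) = 976.7 × 0.8802 ≈ 860 µg/mL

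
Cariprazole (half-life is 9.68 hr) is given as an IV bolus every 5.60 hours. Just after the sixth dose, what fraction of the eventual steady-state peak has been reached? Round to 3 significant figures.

0.910

k = ln 2 / 9.68 = 0.07161 hr⁻¹
f_n = 1 − e^(−nkτ) = 1 − e^(−6 × 0.07161 × 5.60) = 1 − e^(−2.406) = 1 − 0.09018 ≈ 0.910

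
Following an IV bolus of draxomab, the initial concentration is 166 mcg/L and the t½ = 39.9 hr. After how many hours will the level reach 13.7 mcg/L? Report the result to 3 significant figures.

144 hours

k = ln 2 / 39.9 = 0.01737 hr⁻¹
C(t) = C₀ e^(−kt)  ⇒  t = ln(C₀/C) / k
t = ln(166/13.7) / 0.01737 = 2.495 / 0.01737 ≈ 144 hours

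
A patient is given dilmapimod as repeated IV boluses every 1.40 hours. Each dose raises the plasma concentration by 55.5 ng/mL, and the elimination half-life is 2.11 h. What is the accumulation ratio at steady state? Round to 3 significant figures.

2.71

k = ln 2 / 2.11 = 0.3285 h⁻¹
Fraction remaining after one interval: e^(−kτ) = e^(−0.3285 × 1.40) = 0.6313
R = 1 / (1 − 0.6313) = 1 / 0.3687 ≈ 2.71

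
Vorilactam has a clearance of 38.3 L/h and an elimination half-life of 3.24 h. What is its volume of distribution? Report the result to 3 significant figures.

179 L

k = ln 2 / t½ = ln 2 / 3.24 = 0.2139 h⁻¹
V = CL / k = 38.3 / 0.2139 ≈ 179 L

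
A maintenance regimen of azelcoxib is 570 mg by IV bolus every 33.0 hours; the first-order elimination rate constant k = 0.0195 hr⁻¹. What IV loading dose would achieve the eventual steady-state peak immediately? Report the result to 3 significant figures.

Accumulation ratio R = 1 / (1 − e^(−kτ)) = 1 / (1 − e^(−0.01950×33.0)) = 1 / (1 − 0.5255) = 2.107
Loading dose = maintenance dose × R = 570 × 2.107 ≈ 1200 mg

1200 mg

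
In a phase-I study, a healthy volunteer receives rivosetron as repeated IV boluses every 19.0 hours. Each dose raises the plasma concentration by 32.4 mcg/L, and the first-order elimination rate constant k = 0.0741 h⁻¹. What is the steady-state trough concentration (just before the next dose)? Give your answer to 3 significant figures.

10.5 mcg/L

Fraction remaining after one interval: e^(−kτ) = e^(−0.07410 × 19.0) = 0.2447
R = 1 / (1 − 0.2447) = 1.324
Css,max = 32.4 × 1.324 = 42.89 mcg/L
Css,min = Css,max × e^(−kτ) = 42.89 × 0.2447 ≈ 10.5 mcg/L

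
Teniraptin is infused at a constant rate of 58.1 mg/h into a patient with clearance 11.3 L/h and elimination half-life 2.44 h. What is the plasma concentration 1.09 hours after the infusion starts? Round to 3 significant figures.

Css = rate / CL = 58.1 / 11.3 = 5.142 mg/L
k = ln 2 / 2.44 = 0.2841 h⁻¹
C(t) = Css (1 − e^(−kt)) = 5.142 × (1 − e^(−0.3096)) = 5.142 × 0.2663 ≈ 1.37 mg/L

1.37 mg/L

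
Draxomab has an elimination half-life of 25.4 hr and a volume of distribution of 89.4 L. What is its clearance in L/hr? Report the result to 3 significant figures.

2.44 L/hr

k = ln 2 / t½ = ln 2 / 25.4 = 0.02729 hr⁻¹
CL = k · V = 0.02729 × 89.4 ≈ 2.44 L/hr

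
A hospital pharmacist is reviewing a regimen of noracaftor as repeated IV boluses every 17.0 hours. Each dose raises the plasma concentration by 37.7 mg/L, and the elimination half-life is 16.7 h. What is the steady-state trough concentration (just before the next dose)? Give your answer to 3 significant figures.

k = ln 2 / 16.7 = 0.04151 h⁻¹
Fraction remaining after one interval: e^(−kτ) = e^(−0.04151 × 17.0) = 0.4938
R = 1 / (1 − 0.4938) = 1.976
Css,max = 37.7 × 1.976 = 74.48 mg/L
Css,min = Css,max × e^(−kτ) = 74.48 × 0.4938 ≈ 36.8 mg/L

36.8 mg/L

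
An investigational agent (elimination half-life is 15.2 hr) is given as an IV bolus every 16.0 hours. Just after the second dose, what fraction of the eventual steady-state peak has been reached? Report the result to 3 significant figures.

k = ln 2 / 15.2 = 0.04560 hr⁻¹
f_n = 1 − e^(−nkτ) = 1 − e^(−2 × 0.04560 × 16.0) = 1 − e^(−1.459) = 1 − 0.2324 ≈ 0.768

0.768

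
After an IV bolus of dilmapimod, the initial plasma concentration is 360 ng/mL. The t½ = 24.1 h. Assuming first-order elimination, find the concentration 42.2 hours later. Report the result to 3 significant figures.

k = ln 2 / 24.1 = 0.02876 h⁻¹
C(t) = C₀ e^(−kt) = 360 × e^(−0.02876 × 42.2) = 360 × e^(−1.214) = 360 × 0.2971 ≈ 107 ng/mL

107 ng/mL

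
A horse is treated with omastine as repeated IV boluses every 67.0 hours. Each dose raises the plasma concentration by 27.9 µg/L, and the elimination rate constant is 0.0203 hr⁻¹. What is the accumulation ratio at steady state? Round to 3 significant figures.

Fraction remaining after one interval: e^(−kτ) = e^(−0.02030 × 67.0) = 0.2566
R = 1 / (1 − 0.2566) = 1 / 0.7434 ≈ 1.35

1.35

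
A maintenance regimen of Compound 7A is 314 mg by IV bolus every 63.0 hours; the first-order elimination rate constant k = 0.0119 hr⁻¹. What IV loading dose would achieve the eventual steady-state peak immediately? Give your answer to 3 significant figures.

Accumulation ratio R = 1 / (1 − e^(−kτ)) = 1 / (1 − e^(−0.01190×63.0)) = 1 / (1 − 0.4725) = 1.896
Loading dose = maintenance dose × R = 314 × 1.896 ≈ 595 mg

595 mg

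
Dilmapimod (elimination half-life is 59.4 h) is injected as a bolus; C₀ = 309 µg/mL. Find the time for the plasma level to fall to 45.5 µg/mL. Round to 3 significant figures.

164 hours

k = ln 2 / 59.4 = 0.01167 h⁻¹
C(t) = C₀ e^(−kt)  ⇒  t = ln(C₀/C) / k
t = ln(309/45.5) / 0.01167 = 1.916 / 0.01167 ≈ 164 hours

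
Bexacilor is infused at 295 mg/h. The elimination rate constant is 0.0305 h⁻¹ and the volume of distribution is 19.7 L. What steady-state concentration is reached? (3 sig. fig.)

CL = k · V = 0.0305 × 19.7 = 0.6008 L/h
Css = rate / CL = 295 / 0.6008 ≈ 491 mg/L

491 mg/L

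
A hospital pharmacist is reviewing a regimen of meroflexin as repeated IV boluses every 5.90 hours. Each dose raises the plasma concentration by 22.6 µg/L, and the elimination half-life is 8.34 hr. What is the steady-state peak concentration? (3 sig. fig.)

58.3 µg/L

k = ln 2 / 8.34 = 0.08311 hr⁻¹
Fraction remaining after one interval: e^(−kτ) = e^(−0.08311 × 5.90) = 0.6124
R = 1 / (1 − 0.6124) = 2.580
Css,max = 22.6 × 2.580 ≈ 58.3 µg/L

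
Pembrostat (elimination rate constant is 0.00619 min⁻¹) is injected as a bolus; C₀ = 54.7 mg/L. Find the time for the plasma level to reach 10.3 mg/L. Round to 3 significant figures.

C(t) = C₀ e^(−kt)  ⇒  t = ln(C₀/C) / k
t = ln(54.7/10.3) / 0.006190 = 1.670 / 0.006190 ≈ 270 minutes

270 minutes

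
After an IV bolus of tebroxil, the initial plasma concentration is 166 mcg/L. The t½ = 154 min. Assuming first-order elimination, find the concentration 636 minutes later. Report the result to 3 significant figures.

9.48 mcg/L

k = ln 2 / 154 = 0.004501 min⁻¹
C(t) = C₀ e^(−kt) = 166 × e^(−0.004501 × 636) = 166 × e^(−2.863) = 166 × 0.05712 ≈ 9.48 mcg/L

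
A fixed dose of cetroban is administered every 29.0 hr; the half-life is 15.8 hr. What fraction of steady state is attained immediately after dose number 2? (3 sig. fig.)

0.921

k = ln 2 / 15.8 = 0.04387 hr⁻¹
f_n = 1 − e^(−nkτ) = 1 − e^(−2 × 0.04387 × 29.0) = 1 − e^(−2.544) = 1 − 0.07852 ≈ 0.921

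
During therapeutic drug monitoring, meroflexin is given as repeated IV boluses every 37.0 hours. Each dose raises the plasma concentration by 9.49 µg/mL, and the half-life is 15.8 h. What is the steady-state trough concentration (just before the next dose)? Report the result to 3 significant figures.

k = ln 2 / 15.8 = 0.04387 h⁻¹
Fraction remaining after one interval: e^(−kτ) = e^(−0.04387 × 37.0) = 0.1973
R = 1 / (1 − 0.1973) = 1.246
Css,max = 9.49 × 1.246 = 11.82 µg/mL
Css,min = Css,max × e^(−kτ) = 11.82 × 0.1973 ≈ 2.33 µg/mL

2.33 µg/mL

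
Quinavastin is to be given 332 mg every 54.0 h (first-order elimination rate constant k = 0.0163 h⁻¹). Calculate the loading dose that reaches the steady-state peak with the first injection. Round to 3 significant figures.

Accumulation ratio R = 1 / (1 − e^(−kτ)) = 1 / (1 − e^(−0.01630×54.0)) = 1 / (1 − 0.4147) = 1.709
Loading dose = maintenance dose × R = 332 × 1.709 ≈ 567 mg

567 mg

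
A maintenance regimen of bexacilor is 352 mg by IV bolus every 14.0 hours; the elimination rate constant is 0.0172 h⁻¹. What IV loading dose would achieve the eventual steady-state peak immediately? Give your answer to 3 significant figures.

1640 mg

Accumulation ratio R = 1 / (1 − e^(−kτ)) = 1 / (1 − e^(−0.01720×14.0)) = 1 / (1 − 0.7860) = 4.673
Loading dose = maintenance dose × R = 352 × 4.673 ≈ 1640 mg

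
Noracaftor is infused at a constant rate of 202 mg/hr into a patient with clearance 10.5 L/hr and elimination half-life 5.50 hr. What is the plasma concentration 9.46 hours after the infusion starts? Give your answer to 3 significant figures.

Css = rate / CL = 202 / 10.5 = 19.24 mg/L
k = ln 2 / 5.50 = 0.1260 hr⁻¹
C(t) = Css (1 − e^(−kt)) = 19.24 × (1 − e^(−1.192)) = 19.24 × 0.6965 ≈ 13.4 mg/L

13.4 mg/L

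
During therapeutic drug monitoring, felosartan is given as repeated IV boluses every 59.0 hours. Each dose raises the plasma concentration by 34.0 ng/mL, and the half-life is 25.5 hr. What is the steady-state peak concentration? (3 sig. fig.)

k = ln 2 / 25.5 = 0.02718 hr⁻¹
Fraction remaining after one interval: e^(−kτ) = e^(−0.02718 × 59.0) = 0.2011
R = 1 / (1 − 0.2011) = 1.252
Css,max = 34.0 × 1.252 ≈ 42.6 ng/mL

42.6 ng/mL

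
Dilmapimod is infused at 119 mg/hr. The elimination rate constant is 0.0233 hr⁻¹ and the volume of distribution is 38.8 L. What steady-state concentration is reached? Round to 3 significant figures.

132 mg/L

CL = k · V = 0.0233 × 38.8 = 0.9040 L/hr
Css = rate / CL = 119 / 0.9040 ≈ 132 mg/L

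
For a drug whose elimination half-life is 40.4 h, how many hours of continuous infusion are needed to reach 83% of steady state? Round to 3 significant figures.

103 hours

k = ln 2 / 40.4 = 0.01716 h⁻¹
f = 1 − e^(−kt)  ⇒  t = −ln(1 − f) / k
t = −ln(1 − 0.83) / 0.01716 = 1.772 / 0.01716 ≈ 103 hours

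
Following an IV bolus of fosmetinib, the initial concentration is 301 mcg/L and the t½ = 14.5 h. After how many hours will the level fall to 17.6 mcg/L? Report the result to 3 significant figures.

59.4 hours

k = ln 2 / 14.5 = 0.04780 h⁻¹
C(t) = C₀ e^(−kt)  ⇒  t = ln(C₀/C) / k
t = ln(301/17.6) / 0.04780 = 2.839 / 0.04780 ≈ 59.4 hours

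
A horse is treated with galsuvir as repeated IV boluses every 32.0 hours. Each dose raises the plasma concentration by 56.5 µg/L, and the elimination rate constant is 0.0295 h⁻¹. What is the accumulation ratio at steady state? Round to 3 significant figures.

Fraction remaining after one interval: e^(−kτ) = e^(−0.02950 × 32.0) = 0.3891
R = 1 / (1 − 0.3891) = 1 / 0.6109 ≈ 1.64

1.64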